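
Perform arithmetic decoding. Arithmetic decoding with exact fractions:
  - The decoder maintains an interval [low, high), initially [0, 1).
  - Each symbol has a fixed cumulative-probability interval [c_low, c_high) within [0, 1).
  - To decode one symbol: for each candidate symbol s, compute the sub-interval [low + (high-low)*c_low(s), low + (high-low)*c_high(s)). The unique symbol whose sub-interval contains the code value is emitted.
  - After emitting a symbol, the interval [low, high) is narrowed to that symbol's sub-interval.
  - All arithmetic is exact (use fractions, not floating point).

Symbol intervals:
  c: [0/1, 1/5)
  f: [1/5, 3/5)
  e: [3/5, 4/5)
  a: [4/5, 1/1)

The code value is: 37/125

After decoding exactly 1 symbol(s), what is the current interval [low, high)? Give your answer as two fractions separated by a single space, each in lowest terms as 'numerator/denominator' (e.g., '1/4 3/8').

Answer: 1/5 3/5

Derivation:
Step 1: interval [0/1, 1/1), width = 1/1 - 0/1 = 1/1
  'c': [0/1 + 1/1*0/1, 0/1 + 1/1*1/5) = [0/1, 1/5)
  'f': [0/1 + 1/1*1/5, 0/1 + 1/1*3/5) = [1/5, 3/5) <- contains code 37/125
  'e': [0/1 + 1/1*3/5, 0/1 + 1/1*4/5) = [3/5, 4/5)
  'a': [0/1 + 1/1*4/5, 0/1 + 1/1*1/1) = [4/5, 1/1)
  emit 'f', narrow to [1/5, 3/5)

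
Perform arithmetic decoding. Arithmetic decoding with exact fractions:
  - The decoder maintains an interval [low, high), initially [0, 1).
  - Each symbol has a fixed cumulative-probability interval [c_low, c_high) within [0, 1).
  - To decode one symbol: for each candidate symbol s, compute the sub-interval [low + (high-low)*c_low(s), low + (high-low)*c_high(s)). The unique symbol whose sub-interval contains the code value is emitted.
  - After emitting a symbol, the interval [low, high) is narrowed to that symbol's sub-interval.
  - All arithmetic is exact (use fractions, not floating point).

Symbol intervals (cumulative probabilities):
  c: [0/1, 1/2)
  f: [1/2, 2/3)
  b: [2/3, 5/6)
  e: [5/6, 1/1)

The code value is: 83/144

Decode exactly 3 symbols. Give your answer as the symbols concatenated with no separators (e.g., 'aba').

Answer: fce

Derivation:
Step 1: interval [0/1, 1/1), width = 1/1 - 0/1 = 1/1
  'c': [0/1 + 1/1*0/1, 0/1 + 1/1*1/2) = [0/1, 1/2)
  'f': [0/1 + 1/1*1/2, 0/1 + 1/1*2/3) = [1/2, 2/3) <- contains code 83/144
  'b': [0/1 + 1/1*2/3, 0/1 + 1/1*5/6) = [2/3, 5/6)
  'e': [0/1 + 1/1*5/6, 0/1 + 1/1*1/1) = [5/6, 1/1)
  emit 'f', narrow to [1/2, 2/3)
Step 2: interval [1/2, 2/3), width = 2/3 - 1/2 = 1/6
  'c': [1/2 + 1/6*0/1, 1/2 + 1/6*1/2) = [1/2, 7/12) <- contains code 83/144
  'f': [1/2 + 1/6*1/2, 1/2 + 1/6*2/3) = [7/12, 11/18)
  'b': [1/2 + 1/6*2/3, 1/2 + 1/6*5/6) = [11/18, 23/36)
  'e': [1/2 + 1/6*5/6, 1/2 + 1/6*1/1) = [23/36, 2/3)
  emit 'c', narrow to [1/2, 7/12)
Step 3: interval [1/2, 7/12), width = 7/12 - 1/2 = 1/12
  'c': [1/2 + 1/12*0/1, 1/2 + 1/12*1/2) = [1/2, 13/24)
  'f': [1/2 + 1/12*1/2, 1/2 + 1/12*2/3) = [13/24, 5/9)
  'b': [1/2 + 1/12*2/3, 1/2 + 1/12*5/6) = [5/9, 41/72)
  'e': [1/2 + 1/12*5/6, 1/2 + 1/12*1/1) = [41/72, 7/12) <- contains code 83/144
  emit 'e', narrow to [41/72, 7/12)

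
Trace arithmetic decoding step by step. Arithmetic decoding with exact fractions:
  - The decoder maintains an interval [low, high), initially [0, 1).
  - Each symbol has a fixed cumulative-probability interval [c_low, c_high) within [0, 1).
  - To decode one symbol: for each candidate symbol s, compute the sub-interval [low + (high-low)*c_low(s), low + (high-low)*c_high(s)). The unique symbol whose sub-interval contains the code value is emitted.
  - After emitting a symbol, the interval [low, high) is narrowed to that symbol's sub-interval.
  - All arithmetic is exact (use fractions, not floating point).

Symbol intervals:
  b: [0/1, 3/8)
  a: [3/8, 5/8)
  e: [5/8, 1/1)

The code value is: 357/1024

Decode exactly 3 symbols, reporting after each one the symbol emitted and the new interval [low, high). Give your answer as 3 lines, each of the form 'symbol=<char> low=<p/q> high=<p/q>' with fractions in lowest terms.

Step 1: interval [0/1, 1/1), width = 1/1 - 0/1 = 1/1
  'b': [0/1 + 1/1*0/1, 0/1 + 1/1*3/8) = [0/1, 3/8) <- contains code 357/1024
  'a': [0/1 + 1/1*3/8, 0/1 + 1/1*5/8) = [3/8, 5/8)
  'e': [0/1 + 1/1*5/8, 0/1 + 1/1*1/1) = [5/8, 1/1)
  emit 'b', narrow to [0/1, 3/8)
Step 2: interval [0/1, 3/8), width = 3/8 - 0/1 = 3/8
  'b': [0/1 + 3/8*0/1, 0/1 + 3/8*3/8) = [0/1, 9/64)
  'a': [0/1 + 3/8*3/8, 0/1 + 3/8*5/8) = [9/64, 15/64)
  'e': [0/1 + 3/8*5/8, 0/1 + 3/8*1/1) = [15/64, 3/8) <- contains code 357/1024
  emit 'e', narrow to [15/64, 3/8)
Step 3: interval [15/64, 3/8), width = 3/8 - 15/64 = 9/64
  'b': [15/64 + 9/64*0/1, 15/64 + 9/64*3/8) = [15/64, 147/512)
  'a': [15/64 + 9/64*3/8, 15/64 + 9/64*5/8) = [147/512, 165/512)
  'e': [15/64 + 9/64*5/8, 15/64 + 9/64*1/1) = [165/512, 3/8) <- contains code 357/1024
  emit 'e', narrow to [165/512, 3/8)

Answer: symbol=b low=0/1 high=3/8
symbol=e low=15/64 high=3/8
symbol=e low=165/512 high=3/8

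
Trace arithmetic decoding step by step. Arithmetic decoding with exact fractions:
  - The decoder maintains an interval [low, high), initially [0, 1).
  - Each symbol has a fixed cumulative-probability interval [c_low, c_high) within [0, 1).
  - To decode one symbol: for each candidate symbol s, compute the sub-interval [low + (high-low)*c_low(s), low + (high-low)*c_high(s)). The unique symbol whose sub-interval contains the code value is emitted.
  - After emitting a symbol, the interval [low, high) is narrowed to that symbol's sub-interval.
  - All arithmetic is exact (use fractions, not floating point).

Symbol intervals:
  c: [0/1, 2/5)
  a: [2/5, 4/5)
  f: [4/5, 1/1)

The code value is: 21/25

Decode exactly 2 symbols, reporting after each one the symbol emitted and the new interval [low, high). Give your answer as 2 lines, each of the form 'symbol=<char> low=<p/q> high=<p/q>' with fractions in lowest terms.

Answer: symbol=f low=4/5 high=1/1
symbol=c low=4/5 high=22/25

Derivation:
Step 1: interval [0/1, 1/1), width = 1/1 - 0/1 = 1/1
  'c': [0/1 + 1/1*0/1, 0/1 + 1/1*2/5) = [0/1, 2/5)
  'a': [0/1 + 1/1*2/5, 0/1 + 1/1*4/5) = [2/5, 4/5)
  'f': [0/1 + 1/1*4/5, 0/1 + 1/1*1/1) = [4/5, 1/1) <- contains code 21/25
  emit 'f', narrow to [4/5, 1/1)
Step 2: interval [4/5, 1/1), width = 1/1 - 4/5 = 1/5
  'c': [4/5 + 1/5*0/1, 4/5 + 1/5*2/5) = [4/5, 22/25) <- contains code 21/25
  'a': [4/5 + 1/5*2/5, 4/5 + 1/5*4/5) = [22/25, 24/25)
  'f': [4/5 + 1/5*4/5, 4/5 + 1/5*1/1) = [24/25, 1/1)
  emit 'c', narrow to [4/5, 22/25)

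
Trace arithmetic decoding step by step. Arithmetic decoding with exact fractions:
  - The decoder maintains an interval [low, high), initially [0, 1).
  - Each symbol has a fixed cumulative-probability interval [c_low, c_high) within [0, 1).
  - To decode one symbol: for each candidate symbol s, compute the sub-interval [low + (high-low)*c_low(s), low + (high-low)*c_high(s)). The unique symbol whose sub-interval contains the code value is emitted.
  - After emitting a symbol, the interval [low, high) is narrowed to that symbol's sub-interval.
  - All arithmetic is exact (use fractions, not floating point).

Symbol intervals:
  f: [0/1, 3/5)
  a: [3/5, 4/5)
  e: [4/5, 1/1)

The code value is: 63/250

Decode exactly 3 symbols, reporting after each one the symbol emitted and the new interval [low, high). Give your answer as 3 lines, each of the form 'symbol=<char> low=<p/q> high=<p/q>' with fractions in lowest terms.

Step 1: interval [0/1, 1/1), width = 1/1 - 0/1 = 1/1
  'f': [0/1 + 1/1*0/1, 0/1 + 1/1*3/5) = [0/1, 3/5) <- contains code 63/250
  'a': [0/1 + 1/1*3/5, 0/1 + 1/1*4/5) = [3/5, 4/5)
  'e': [0/1 + 1/1*4/5, 0/1 + 1/1*1/1) = [4/5, 1/1)
  emit 'f', narrow to [0/1, 3/5)
Step 2: interval [0/1, 3/5), width = 3/5 - 0/1 = 3/5
  'f': [0/1 + 3/5*0/1, 0/1 + 3/5*3/5) = [0/1, 9/25) <- contains code 63/250
  'a': [0/1 + 3/5*3/5, 0/1 + 3/5*4/5) = [9/25, 12/25)
  'e': [0/1 + 3/5*4/5, 0/1 + 3/5*1/1) = [12/25, 3/5)
  emit 'f', narrow to [0/1, 9/25)
Step 3: interval [0/1, 9/25), width = 9/25 - 0/1 = 9/25
  'f': [0/1 + 9/25*0/1, 0/1 + 9/25*3/5) = [0/1, 27/125)
  'a': [0/1 + 9/25*3/5, 0/1 + 9/25*4/5) = [27/125, 36/125) <- contains code 63/250
  'e': [0/1 + 9/25*4/5, 0/1 + 9/25*1/1) = [36/125, 9/25)
  emit 'a', narrow to [27/125, 36/125)

Answer: symbol=f low=0/1 high=3/5
symbol=f low=0/1 high=9/25
symbol=a low=27/125 high=36/125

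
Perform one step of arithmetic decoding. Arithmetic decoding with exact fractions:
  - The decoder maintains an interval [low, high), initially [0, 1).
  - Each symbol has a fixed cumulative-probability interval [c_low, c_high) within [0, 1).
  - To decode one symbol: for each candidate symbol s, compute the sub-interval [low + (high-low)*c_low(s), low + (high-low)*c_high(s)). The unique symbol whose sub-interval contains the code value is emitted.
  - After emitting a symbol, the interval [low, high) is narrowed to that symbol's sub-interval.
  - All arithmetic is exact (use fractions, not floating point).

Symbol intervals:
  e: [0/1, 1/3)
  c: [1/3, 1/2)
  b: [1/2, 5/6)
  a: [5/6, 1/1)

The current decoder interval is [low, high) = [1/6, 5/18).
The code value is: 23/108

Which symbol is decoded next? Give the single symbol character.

Interval width = high − low = 5/18 − 1/6 = 1/9
Scaled code = (code − low) / width = (23/108 − 1/6) / 1/9 = 5/12
  e: [0/1, 1/3) 
  c: [1/3, 1/2) ← scaled code falls here ✓
  b: [1/2, 5/6) 
  a: [5/6, 1/1) 

Answer: c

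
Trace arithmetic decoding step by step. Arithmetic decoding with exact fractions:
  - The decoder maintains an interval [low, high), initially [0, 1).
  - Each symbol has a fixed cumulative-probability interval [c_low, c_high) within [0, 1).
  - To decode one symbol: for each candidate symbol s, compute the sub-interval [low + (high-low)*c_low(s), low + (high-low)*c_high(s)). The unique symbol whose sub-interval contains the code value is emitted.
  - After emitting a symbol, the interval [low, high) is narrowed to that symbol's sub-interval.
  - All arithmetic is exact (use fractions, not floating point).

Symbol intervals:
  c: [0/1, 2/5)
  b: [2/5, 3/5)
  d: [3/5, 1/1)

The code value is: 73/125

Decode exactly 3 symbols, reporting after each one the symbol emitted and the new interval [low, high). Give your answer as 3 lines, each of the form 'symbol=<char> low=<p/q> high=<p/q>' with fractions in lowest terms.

Answer: symbol=b low=2/5 high=3/5
symbol=d low=13/25 high=3/5
symbol=d low=71/125 high=3/5

Derivation:
Step 1: interval [0/1, 1/1), width = 1/1 - 0/1 = 1/1
  'c': [0/1 + 1/1*0/1, 0/1 + 1/1*2/5) = [0/1, 2/5)
  'b': [0/1 + 1/1*2/5, 0/1 + 1/1*3/5) = [2/5, 3/5) <- contains code 73/125
  'd': [0/1 + 1/1*3/5, 0/1 + 1/1*1/1) = [3/5, 1/1)
  emit 'b', narrow to [2/5, 3/5)
Step 2: interval [2/5, 3/5), width = 3/5 - 2/5 = 1/5
  'c': [2/5 + 1/5*0/1, 2/5 + 1/5*2/5) = [2/5, 12/25)
  'b': [2/5 + 1/5*2/5, 2/5 + 1/5*3/5) = [12/25, 13/25)
  'd': [2/5 + 1/5*3/5, 2/5 + 1/5*1/1) = [13/25, 3/5) <- contains code 73/125
  emit 'd', narrow to [13/25, 3/5)
Step 3: interval [13/25, 3/5), width = 3/5 - 13/25 = 2/25
  'c': [13/25 + 2/25*0/1, 13/25 + 2/25*2/5) = [13/25, 69/125)
  'b': [13/25 + 2/25*2/5, 13/25 + 2/25*3/5) = [69/125, 71/125)
  'd': [13/25 + 2/25*3/5, 13/25 + 2/25*1/1) = [71/125, 3/5) <- contains code 73/125
  emit 'd', narrow to [71/125, 3/5)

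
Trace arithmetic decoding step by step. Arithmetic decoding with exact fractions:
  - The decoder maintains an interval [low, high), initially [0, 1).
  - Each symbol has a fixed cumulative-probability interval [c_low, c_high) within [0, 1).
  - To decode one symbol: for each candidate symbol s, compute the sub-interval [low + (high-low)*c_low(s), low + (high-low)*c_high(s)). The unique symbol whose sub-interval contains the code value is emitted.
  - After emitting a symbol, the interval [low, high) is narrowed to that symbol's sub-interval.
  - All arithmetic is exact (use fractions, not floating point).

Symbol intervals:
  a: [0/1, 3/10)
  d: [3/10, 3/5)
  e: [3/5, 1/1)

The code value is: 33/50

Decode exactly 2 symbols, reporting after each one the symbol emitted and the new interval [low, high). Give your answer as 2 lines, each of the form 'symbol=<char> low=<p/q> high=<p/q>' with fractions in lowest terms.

Answer: symbol=e low=3/5 high=1/1
symbol=a low=3/5 high=18/25

Derivation:
Step 1: interval [0/1, 1/1), width = 1/1 - 0/1 = 1/1
  'a': [0/1 + 1/1*0/1, 0/1 + 1/1*3/10) = [0/1, 3/10)
  'd': [0/1 + 1/1*3/10, 0/1 + 1/1*3/5) = [3/10, 3/5)
  'e': [0/1 + 1/1*3/5, 0/1 + 1/1*1/1) = [3/5, 1/1) <- contains code 33/50
  emit 'e', narrow to [3/5, 1/1)
Step 2: interval [3/5, 1/1), width = 1/1 - 3/5 = 2/5
  'a': [3/5 + 2/5*0/1, 3/5 + 2/5*3/10) = [3/5, 18/25) <- contains code 33/50
  'd': [3/5 + 2/5*3/10, 3/5 + 2/5*3/5) = [18/25, 21/25)
  'e': [3/5 + 2/5*3/5, 3/5 + 2/5*1/1) = [21/25, 1/1)
  emit 'a', narrow to [3/5, 18/25)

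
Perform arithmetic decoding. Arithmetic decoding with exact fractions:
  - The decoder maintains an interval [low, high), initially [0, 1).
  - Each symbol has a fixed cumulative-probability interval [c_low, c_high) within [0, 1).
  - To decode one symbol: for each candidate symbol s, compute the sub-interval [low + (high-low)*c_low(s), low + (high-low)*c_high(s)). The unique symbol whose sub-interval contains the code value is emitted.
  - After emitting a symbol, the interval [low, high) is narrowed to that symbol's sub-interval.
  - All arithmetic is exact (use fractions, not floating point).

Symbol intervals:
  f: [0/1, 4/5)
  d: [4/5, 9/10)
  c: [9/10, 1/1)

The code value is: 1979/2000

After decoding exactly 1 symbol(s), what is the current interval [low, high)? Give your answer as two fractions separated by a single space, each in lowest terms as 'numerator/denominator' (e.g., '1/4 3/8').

Step 1: interval [0/1, 1/1), width = 1/1 - 0/1 = 1/1
  'f': [0/1 + 1/1*0/1, 0/1 + 1/1*4/5) = [0/1, 4/5)
  'd': [0/1 + 1/1*4/5, 0/1 + 1/1*9/10) = [4/5, 9/10)
  'c': [0/1 + 1/1*9/10, 0/1 + 1/1*1/1) = [9/10, 1/1) <- contains code 1979/2000
  emit 'c', narrow to [9/10, 1/1)

Answer: 9/10 1/1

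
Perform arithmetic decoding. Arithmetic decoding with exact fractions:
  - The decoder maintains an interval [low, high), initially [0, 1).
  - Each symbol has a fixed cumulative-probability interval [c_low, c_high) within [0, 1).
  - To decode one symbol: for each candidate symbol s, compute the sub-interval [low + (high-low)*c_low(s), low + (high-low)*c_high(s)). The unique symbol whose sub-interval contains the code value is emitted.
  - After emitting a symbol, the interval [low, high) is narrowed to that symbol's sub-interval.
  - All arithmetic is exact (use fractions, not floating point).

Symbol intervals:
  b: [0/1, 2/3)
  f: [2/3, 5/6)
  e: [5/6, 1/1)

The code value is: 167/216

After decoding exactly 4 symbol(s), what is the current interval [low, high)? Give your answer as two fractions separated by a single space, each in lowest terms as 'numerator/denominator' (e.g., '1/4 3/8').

Answer: 125/162 251/324

Derivation:
Step 1: interval [0/1, 1/1), width = 1/1 - 0/1 = 1/1
  'b': [0/1 + 1/1*0/1, 0/1 + 1/1*2/3) = [0/1, 2/3)
  'f': [0/1 + 1/1*2/3, 0/1 + 1/1*5/6) = [2/3, 5/6) <- contains code 167/216
  'e': [0/1 + 1/1*5/6, 0/1 + 1/1*1/1) = [5/6, 1/1)
  emit 'f', narrow to [2/3, 5/6)
Step 2: interval [2/3, 5/6), width = 5/6 - 2/3 = 1/6
  'b': [2/3 + 1/6*0/1, 2/3 + 1/6*2/3) = [2/3, 7/9) <- contains code 167/216
  'f': [2/3 + 1/6*2/3, 2/3 + 1/6*5/6) = [7/9, 29/36)
  'e': [2/3 + 1/6*5/6, 2/3 + 1/6*1/1) = [29/36, 5/6)
  emit 'b', narrow to [2/3, 7/9)
Step 3: interval [2/3, 7/9), width = 7/9 - 2/3 = 1/9
  'b': [2/3 + 1/9*0/1, 2/3 + 1/9*2/3) = [2/3, 20/27)
  'f': [2/3 + 1/9*2/3, 2/3 + 1/9*5/6) = [20/27, 41/54)
  'e': [2/3 + 1/9*5/6, 2/3 + 1/9*1/1) = [41/54, 7/9) <- contains code 167/216
  emit 'e', narrow to [41/54, 7/9)
Step 4: interval [41/54, 7/9), width = 7/9 - 41/54 = 1/54
  'b': [41/54 + 1/54*0/1, 41/54 + 1/54*2/3) = [41/54, 125/162)
  'f': [41/54 + 1/54*2/3, 41/54 + 1/54*5/6) = [125/162, 251/324) <- contains code 167/216
  'e': [41/54 + 1/54*5/6, 41/54 + 1/54*1/1) = [251/324, 7/9)
  emit 'f', narrow to [125/162, 251/324)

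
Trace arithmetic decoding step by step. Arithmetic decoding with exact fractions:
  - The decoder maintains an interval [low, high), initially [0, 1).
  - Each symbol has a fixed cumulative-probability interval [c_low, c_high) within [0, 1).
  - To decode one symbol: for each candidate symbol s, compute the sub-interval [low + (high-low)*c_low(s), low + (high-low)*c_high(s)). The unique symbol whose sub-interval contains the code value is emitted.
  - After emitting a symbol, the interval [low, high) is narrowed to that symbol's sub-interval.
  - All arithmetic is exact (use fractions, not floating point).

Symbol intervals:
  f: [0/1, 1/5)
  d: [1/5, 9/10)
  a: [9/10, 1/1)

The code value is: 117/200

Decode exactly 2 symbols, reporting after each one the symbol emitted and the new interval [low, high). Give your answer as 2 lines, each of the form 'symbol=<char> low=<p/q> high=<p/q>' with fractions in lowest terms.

Step 1: interval [0/1, 1/1), width = 1/1 - 0/1 = 1/1
  'f': [0/1 + 1/1*0/1, 0/1 + 1/1*1/5) = [0/1, 1/5)
  'd': [0/1 + 1/1*1/5, 0/1 + 1/1*9/10) = [1/5, 9/10) <- contains code 117/200
  'a': [0/1 + 1/1*9/10, 0/1 + 1/1*1/1) = [9/10, 1/1)
  emit 'd', narrow to [1/5, 9/10)
Step 2: interval [1/5, 9/10), width = 9/10 - 1/5 = 7/10
  'f': [1/5 + 7/10*0/1, 1/5 + 7/10*1/5) = [1/5, 17/50)
  'd': [1/5 + 7/10*1/5, 1/5 + 7/10*9/10) = [17/50, 83/100) <- contains code 117/200
  'a': [1/5 + 7/10*9/10, 1/5 + 7/10*1/1) = [83/100, 9/10)
  emit 'd', narrow to [17/50, 83/100)

Answer: symbol=d low=1/5 high=9/10
symbol=d low=17/50 high=83/100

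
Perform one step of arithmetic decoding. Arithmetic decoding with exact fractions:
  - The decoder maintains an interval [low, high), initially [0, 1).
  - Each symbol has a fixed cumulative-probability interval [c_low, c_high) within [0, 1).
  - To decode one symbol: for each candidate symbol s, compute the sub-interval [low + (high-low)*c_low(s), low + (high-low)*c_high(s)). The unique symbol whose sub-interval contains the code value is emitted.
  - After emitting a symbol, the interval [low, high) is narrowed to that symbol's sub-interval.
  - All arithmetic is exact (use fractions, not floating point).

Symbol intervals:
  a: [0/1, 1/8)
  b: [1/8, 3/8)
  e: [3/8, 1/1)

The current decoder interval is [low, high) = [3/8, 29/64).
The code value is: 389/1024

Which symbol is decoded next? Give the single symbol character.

Answer: a

Derivation:
Interval width = high − low = 29/64 − 3/8 = 5/64
Scaled code = (code − low) / width = (389/1024 − 3/8) / 5/64 = 1/16
  a: [0/1, 1/8) ← scaled code falls here ✓
  b: [1/8, 3/8) 
  e: [3/8, 1/1) 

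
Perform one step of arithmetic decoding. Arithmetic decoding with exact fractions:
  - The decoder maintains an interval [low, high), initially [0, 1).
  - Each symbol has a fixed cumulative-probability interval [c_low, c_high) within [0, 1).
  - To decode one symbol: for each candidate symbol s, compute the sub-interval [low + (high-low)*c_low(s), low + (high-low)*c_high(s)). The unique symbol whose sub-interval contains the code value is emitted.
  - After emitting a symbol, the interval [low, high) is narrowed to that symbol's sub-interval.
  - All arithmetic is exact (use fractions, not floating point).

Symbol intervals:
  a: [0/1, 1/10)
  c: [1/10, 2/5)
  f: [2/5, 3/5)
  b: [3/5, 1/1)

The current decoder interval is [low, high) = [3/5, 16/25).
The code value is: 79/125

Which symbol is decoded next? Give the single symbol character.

Interval width = high − low = 16/25 − 3/5 = 1/25
Scaled code = (code − low) / width = (79/125 − 3/5) / 1/25 = 4/5
  a: [0/1, 1/10) 
  c: [1/10, 2/5) 
  f: [2/5, 3/5) 
  b: [3/5, 1/1) ← scaled code falls here ✓

Answer: b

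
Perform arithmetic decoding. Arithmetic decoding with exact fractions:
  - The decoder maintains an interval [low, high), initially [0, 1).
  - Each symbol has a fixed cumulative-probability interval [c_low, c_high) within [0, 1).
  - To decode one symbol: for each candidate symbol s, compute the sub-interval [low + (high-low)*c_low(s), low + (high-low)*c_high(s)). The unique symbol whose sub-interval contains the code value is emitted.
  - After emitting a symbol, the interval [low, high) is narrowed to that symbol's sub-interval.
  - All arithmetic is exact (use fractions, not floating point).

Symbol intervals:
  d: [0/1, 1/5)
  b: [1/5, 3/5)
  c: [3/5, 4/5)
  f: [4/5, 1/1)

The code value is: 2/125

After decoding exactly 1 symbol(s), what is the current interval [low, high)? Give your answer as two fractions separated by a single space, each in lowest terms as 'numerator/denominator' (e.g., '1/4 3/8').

Step 1: interval [0/1, 1/1), width = 1/1 - 0/1 = 1/1
  'd': [0/1 + 1/1*0/1, 0/1 + 1/1*1/5) = [0/1, 1/5) <- contains code 2/125
  'b': [0/1 + 1/1*1/5, 0/1 + 1/1*3/5) = [1/5, 3/5)
  'c': [0/1 + 1/1*3/5, 0/1 + 1/1*4/5) = [3/5, 4/5)
  'f': [0/1 + 1/1*4/5, 0/1 + 1/1*1/1) = [4/5, 1/1)
  emit 'd', narrow to [0/1, 1/5)

Answer: 0/1 1/5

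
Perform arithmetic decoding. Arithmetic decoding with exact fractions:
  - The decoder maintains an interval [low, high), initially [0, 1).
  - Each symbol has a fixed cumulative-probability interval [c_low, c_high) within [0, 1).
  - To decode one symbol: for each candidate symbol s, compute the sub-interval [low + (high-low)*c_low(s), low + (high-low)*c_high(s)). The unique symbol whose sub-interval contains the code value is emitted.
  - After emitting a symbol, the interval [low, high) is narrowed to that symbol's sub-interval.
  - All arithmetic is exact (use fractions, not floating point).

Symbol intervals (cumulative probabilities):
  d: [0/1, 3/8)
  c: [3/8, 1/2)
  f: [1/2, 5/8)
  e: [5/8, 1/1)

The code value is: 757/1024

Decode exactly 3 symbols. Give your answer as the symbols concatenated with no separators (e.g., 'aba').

Step 1: interval [0/1, 1/1), width = 1/1 - 0/1 = 1/1
  'd': [0/1 + 1/1*0/1, 0/1 + 1/1*3/8) = [0/1, 3/8)
  'c': [0/1 + 1/1*3/8, 0/1 + 1/1*1/2) = [3/8, 1/2)
  'f': [0/1 + 1/1*1/2, 0/1 + 1/1*5/8) = [1/2, 5/8)
  'e': [0/1 + 1/1*5/8, 0/1 + 1/1*1/1) = [5/8, 1/1) <- contains code 757/1024
  emit 'e', narrow to [5/8, 1/1)
Step 2: interval [5/8, 1/1), width = 1/1 - 5/8 = 3/8
  'd': [5/8 + 3/8*0/1, 5/8 + 3/8*3/8) = [5/8, 49/64) <- contains code 757/1024
  'c': [5/8 + 3/8*3/8, 5/8 + 3/8*1/2) = [49/64, 13/16)
  'f': [5/8 + 3/8*1/2, 5/8 + 3/8*5/8) = [13/16, 55/64)
  'e': [5/8 + 3/8*5/8, 5/8 + 3/8*1/1) = [55/64, 1/1)
  emit 'd', narrow to [5/8, 49/64)
Step 3: interval [5/8, 49/64), width = 49/64 - 5/8 = 9/64
  'd': [5/8 + 9/64*0/1, 5/8 + 9/64*3/8) = [5/8, 347/512)
  'c': [5/8 + 9/64*3/8, 5/8 + 9/64*1/2) = [347/512, 89/128)
  'f': [5/8 + 9/64*1/2, 5/8 + 9/64*5/8) = [89/128, 365/512)
  'e': [5/8 + 9/64*5/8, 5/8 + 9/64*1/1) = [365/512, 49/64) <- contains code 757/1024
  emit 'e', narrow to [365/512, 49/64)

Answer: ede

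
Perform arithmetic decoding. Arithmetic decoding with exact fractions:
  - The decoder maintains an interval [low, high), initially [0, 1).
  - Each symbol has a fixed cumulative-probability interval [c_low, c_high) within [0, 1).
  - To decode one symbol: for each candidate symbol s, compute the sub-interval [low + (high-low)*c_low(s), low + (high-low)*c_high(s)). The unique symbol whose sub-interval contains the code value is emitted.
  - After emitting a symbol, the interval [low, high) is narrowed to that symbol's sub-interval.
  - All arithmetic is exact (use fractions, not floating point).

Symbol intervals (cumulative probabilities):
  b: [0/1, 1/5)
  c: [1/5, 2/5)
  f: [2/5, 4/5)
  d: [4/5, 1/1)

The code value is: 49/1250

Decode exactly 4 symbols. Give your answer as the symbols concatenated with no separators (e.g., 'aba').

Answer: bbdd

Derivation:
Step 1: interval [0/1, 1/1), width = 1/1 - 0/1 = 1/1
  'b': [0/1 + 1/1*0/1, 0/1 + 1/1*1/5) = [0/1, 1/5) <- contains code 49/1250
  'c': [0/1 + 1/1*1/5, 0/1 + 1/1*2/5) = [1/5, 2/5)
  'f': [0/1 + 1/1*2/5, 0/1 + 1/1*4/5) = [2/5, 4/5)
  'd': [0/1 + 1/1*4/5, 0/1 + 1/1*1/1) = [4/5, 1/1)
  emit 'b', narrow to [0/1, 1/5)
Step 2: interval [0/1, 1/5), width = 1/5 - 0/1 = 1/5
  'b': [0/1 + 1/5*0/1, 0/1 + 1/5*1/5) = [0/1, 1/25) <- contains code 49/1250
  'c': [0/1 + 1/5*1/5, 0/1 + 1/5*2/5) = [1/25, 2/25)
  'f': [0/1 + 1/5*2/5, 0/1 + 1/5*4/5) = [2/25, 4/25)
  'd': [0/1 + 1/5*4/5, 0/1 + 1/5*1/1) = [4/25, 1/5)
  emit 'b', narrow to [0/1, 1/25)
Step 3: interval [0/1, 1/25), width = 1/25 - 0/1 = 1/25
  'b': [0/1 + 1/25*0/1, 0/1 + 1/25*1/5) = [0/1, 1/125)
  'c': [0/1 + 1/25*1/5, 0/1 + 1/25*2/5) = [1/125, 2/125)
  'f': [0/1 + 1/25*2/5, 0/1 + 1/25*4/5) = [2/125, 4/125)
  'd': [0/1 + 1/25*4/5, 0/1 + 1/25*1/1) = [4/125, 1/25) <- contains code 49/1250
  emit 'd', narrow to [4/125, 1/25)
Step 4: interval [4/125, 1/25), width = 1/25 - 4/125 = 1/125
  'b': [4/125 + 1/125*0/1, 4/125 + 1/125*1/5) = [4/125, 21/625)
  'c': [4/125 + 1/125*1/5, 4/125 + 1/125*2/5) = [21/625, 22/625)
  'f': [4/125 + 1/125*2/5, 4/125 + 1/125*4/5) = [22/625, 24/625)
  'd': [4/125 + 1/125*4/5, 4/125 + 1/125*1/1) = [24/625, 1/25) <- contains code 49/1250
  emit 'd', narrow to [24/625, 1/25)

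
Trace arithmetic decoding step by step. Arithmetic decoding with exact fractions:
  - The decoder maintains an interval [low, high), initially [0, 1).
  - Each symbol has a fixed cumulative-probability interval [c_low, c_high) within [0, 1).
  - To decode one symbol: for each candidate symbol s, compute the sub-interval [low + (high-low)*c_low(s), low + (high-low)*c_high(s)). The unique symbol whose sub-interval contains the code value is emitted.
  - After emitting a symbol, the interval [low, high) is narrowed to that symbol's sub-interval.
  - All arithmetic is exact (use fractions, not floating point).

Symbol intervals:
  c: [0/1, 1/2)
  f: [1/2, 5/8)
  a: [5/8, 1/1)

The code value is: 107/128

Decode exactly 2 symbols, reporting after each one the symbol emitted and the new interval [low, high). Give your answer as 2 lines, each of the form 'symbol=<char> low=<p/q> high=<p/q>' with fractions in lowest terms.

Step 1: interval [0/1, 1/1), width = 1/1 - 0/1 = 1/1
  'c': [0/1 + 1/1*0/1, 0/1 + 1/1*1/2) = [0/1, 1/2)
  'f': [0/1 + 1/1*1/2, 0/1 + 1/1*5/8) = [1/2, 5/8)
  'a': [0/1 + 1/1*5/8, 0/1 + 1/1*1/1) = [5/8, 1/1) <- contains code 107/128
  emit 'a', narrow to [5/8, 1/1)
Step 2: interval [5/8, 1/1), width = 1/1 - 5/8 = 3/8
  'c': [5/8 + 3/8*0/1, 5/8 + 3/8*1/2) = [5/8, 13/16)
  'f': [5/8 + 3/8*1/2, 5/8 + 3/8*5/8) = [13/16, 55/64) <- contains code 107/128
  'a': [5/8 + 3/8*5/8, 5/8 + 3/8*1/1) = [55/64, 1/1)
  emit 'f', narrow to [13/16, 55/64)

Answer: symbol=a low=5/8 high=1/1
symbol=f low=13/16 high=55/64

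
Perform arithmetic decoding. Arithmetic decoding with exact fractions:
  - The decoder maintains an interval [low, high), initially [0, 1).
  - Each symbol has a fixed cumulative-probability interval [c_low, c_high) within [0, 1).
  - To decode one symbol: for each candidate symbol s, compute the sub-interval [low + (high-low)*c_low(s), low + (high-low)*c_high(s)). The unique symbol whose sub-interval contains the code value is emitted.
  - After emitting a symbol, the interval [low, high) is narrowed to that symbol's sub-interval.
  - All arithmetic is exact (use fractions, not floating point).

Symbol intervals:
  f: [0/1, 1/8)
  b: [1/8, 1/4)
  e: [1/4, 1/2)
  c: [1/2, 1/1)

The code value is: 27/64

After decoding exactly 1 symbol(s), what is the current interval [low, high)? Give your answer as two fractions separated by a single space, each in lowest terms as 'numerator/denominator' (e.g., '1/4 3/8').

Step 1: interval [0/1, 1/1), width = 1/1 - 0/1 = 1/1
  'f': [0/1 + 1/1*0/1, 0/1 + 1/1*1/8) = [0/1, 1/8)
  'b': [0/1 + 1/1*1/8, 0/1 + 1/1*1/4) = [1/8, 1/4)
  'e': [0/1 + 1/1*1/4, 0/1 + 1/1*1/2) = [1/4, 1/2) <- contains code 27/64
  'c': [0/1 + 1/1*1/2, 0/1 + 1/1*1/1) = [1/2, 1/1)
  emit 'e', narrow to [1/4, 1/2)

Answer: 1/4 1/2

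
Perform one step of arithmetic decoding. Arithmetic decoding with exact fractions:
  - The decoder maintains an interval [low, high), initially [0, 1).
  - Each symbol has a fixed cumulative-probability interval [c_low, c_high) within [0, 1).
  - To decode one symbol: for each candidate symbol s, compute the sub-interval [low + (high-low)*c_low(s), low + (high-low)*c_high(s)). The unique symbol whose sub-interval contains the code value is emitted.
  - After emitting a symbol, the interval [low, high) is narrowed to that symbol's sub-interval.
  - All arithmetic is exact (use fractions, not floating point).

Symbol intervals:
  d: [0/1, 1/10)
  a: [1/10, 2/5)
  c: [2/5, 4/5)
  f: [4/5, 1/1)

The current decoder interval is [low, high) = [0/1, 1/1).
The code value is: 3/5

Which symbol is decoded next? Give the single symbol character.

Interval width = high − low = 1/1 − 0/1 = 1/1
Scaled code = (code − low) / width = (3/5 − 0/1) / 1/1 = 3/5
  d: [0/1, 1/10) 
  a: [1/10, 2/5) 
  c: [2/5, 4/5) ← scaled code falls here ✓
  f: [4/5, 1/1) 

Answer: c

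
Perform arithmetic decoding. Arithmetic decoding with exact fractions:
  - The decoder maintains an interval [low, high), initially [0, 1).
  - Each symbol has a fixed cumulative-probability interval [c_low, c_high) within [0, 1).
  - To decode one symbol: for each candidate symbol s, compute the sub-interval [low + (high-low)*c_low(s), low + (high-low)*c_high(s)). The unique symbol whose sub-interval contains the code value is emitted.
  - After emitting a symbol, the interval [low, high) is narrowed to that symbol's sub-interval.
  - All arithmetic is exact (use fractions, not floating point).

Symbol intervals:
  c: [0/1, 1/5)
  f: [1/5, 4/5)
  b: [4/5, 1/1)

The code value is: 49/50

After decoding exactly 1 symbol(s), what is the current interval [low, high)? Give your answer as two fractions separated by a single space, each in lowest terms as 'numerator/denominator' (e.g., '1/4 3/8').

Step 1: interval [0/1, 1/1), width = 1/1 - 0/1 = 1/1
  'c': [0/1 + 1/1*0/1, 0/1 + 1/1*1/5) = [0/1, 1/5)
  'f': [0/1 + 1/1*1/5, 0/1 + 1/1*4/5) = [1/5, 4/5)
  'b': [0/1 + 1/1*4/5, 0/1 + 1/1*1/1) = [4/5, 1/1) <- contains code 49/50
  emit 'b', narrow to [4/5, 1/1)

Answer: 4/5 1/1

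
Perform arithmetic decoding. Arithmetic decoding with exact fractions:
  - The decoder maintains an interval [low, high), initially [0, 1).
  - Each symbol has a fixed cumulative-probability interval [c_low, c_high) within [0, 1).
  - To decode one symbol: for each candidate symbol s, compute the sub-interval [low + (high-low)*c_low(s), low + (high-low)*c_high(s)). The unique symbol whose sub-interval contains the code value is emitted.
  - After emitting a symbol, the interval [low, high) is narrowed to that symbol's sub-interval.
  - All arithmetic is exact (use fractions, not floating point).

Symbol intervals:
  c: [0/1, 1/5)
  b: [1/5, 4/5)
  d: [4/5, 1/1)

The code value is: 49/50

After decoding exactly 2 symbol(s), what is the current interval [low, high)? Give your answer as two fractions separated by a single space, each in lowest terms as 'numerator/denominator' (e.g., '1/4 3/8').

Step 1: interval [0/1, 1/1), width = 1/1 - 0/1 = 1/1
  'c': [0/1 + 1/1*0/1, 0/1 + 1/1*1/5) = [0/1, 1/5)
  'b': [0/1 + 1/1*1/5, 0/1 + 1/1*4/5) = [1/5, 4/5)
  'd': [0/1 + 1/1*4/5, 0/1 + 1/1*1/1) = [4/5, 1/1) <- contains code 49/50
  emit 'd', narrow to [4/5, 1/1)
Step 2: interval [4/5, 1/1), width = 1/1 - 4/5 = 1/5
  'c': [4/5 + 1/5*0/1, 4/5 + 1/5*1/5) = [4/5, 21/25)
  'b': [4/5 + 1/5*1/5, 4/5 + 1/5*4/5) = [21/25, 24/25)
  'd': [4/5 + 1/5*4/5, 4/5 + 1/5*1/1) = [24/25, 1/1) <- contains code 49/50
  emit 'd', narrow to [24/25, 1/1)

Answer: 24/25 1/1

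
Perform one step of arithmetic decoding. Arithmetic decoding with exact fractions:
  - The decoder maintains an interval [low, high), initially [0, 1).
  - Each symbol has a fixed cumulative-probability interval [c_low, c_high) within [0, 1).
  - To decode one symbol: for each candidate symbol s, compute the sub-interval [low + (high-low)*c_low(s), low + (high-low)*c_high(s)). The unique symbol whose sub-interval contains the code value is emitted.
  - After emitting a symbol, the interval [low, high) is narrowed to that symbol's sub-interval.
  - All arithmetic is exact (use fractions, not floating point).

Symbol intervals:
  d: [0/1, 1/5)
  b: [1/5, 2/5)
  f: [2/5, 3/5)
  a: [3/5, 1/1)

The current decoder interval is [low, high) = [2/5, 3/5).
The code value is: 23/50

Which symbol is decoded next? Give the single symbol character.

Interval width = high − low = 3/5 − 2/5 = 1/5
Scaled code = (code − low) / width = (23/50 − 2/5) / 1/5 = 3/10
  d: [0/1, 1/5) 
  b: [1/5, 2/5) ← scaled code falls here ✓
  f: [2/5, 3/5) 
  a: [3/5, 1/1) 

Answer: b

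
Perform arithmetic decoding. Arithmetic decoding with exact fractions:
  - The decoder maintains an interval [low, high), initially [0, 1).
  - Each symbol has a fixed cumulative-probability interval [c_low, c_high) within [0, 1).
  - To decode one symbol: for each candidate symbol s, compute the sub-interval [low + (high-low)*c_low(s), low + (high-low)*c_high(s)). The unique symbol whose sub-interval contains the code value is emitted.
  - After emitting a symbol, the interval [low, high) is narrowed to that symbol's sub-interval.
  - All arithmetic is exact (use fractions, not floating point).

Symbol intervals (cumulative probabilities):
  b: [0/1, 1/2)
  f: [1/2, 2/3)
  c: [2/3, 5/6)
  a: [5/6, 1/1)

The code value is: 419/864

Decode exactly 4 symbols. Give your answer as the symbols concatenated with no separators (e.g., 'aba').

Answer: baca

Derivation:
Step 1: interval [0/1, 1/1), width = 1/1 - 0/1 = 1/1
  'b': [0/1 + 1/1*0/1, 0/1 + 1/1*1/2) = [0/1, 1/2) <- contains code 419/864
  'f': [0/1 + 1/1*1/2, 0/1 + 1/1*2/3) = [1/2, 2/3)
  'c': [0/1 + 1/1*2/3, 0/1 + 1/1*5/6) = [2/3, 5/6)
  'a': [0/1 + 1/1*5/6, 0/1 + 1/1*1/1) = [5/6, 1/1)
  emit 'b', narrow to [0/1, 1/2)
Step 2: interval [0/1, 1/2), width = 1/2 - 0/1 = 1/2
  'b': [0/1 + 1/2*0/1, 0/1 + 1/2*1/2) = [0/1, 1/4)
  'f': [0/1 + 1/2*1/2, 0/1 + 1/2*2/3) = [1/4, 1/3)
  'c': [0/1 + 1/2*2/3, 0/1 + 1/2*5/6) = [1/3, 5/12)
  'a': [0/1 + 1/2*5/6, 0/1 + 1/2*1/1) = [5/12, 1/2) <- contains code 419/864
  emit 'a', narrow to [5/12, 1/2)
Step 3: interval [5/12, 1/2), width = 1/2 - 5/12 = 1/12
  'b': [5/12 + 1/12*0/1, 5/12 + 1/12*1/2) = [5/12, 11/24)
  'f': [5/12 + 1/12*1/2, 5/12 + 1/12*2/3) = [11/24, 17/36)
  'c': [5/12 + 1/12*2/3, 5/12 + 1/12*5/6) = [17/36, 35/72) <- contains code 419/864
  'a': [5/12 + 1/12*5/6, 5/12 + 1/12*1/1) = [35/72, 1/2)
  emit 'c', narrow to [17/36, 35/72)
Step 4: interval [17/36, 35/72), width = 35/72 - 17/36 = 1/72
  'b': [17/36 + 1/72*0/1, 17/36 + 1/72*1/2) = [17/36, 23/48)
  'f': [17/36 + 1/72*1/2, 17/36 + 1/72*2/3) = [23/48, 13/27)
  'c': [17/36 + 1/72*2/3, 17/36 + 1/72*5/6) = [13/27, 209/432)
  'a': [17/36 + 1/72*5/6, 17/36 + 1/72*1/1) = [209/432, 35/72) <- contains code 419/864
  emit 'a', narrow to [209/432, 35/72)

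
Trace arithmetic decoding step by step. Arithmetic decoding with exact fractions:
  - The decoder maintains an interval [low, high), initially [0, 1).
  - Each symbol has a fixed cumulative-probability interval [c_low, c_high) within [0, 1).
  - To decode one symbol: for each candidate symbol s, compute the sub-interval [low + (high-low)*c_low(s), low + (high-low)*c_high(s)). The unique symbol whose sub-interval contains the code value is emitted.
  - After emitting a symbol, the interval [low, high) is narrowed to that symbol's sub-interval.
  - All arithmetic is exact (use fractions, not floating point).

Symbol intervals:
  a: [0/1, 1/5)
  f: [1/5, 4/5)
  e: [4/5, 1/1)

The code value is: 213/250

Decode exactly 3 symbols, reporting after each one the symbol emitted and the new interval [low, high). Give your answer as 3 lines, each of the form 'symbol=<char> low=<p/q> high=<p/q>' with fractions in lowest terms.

Answer: symbol=e low=4/5 high=1/1
symbol=f low=21/25 high=24/25
symbol=a low=21/25 high=108/125

Derivation:
Step 1: interval [0/1, 1/1), width = 1/1 - 0/1 = 1/1
  'a': [0/1 + 1/1*0/1, 0/1 + 1/1*1/5) = [0/1, 1/5)
  'f': [0/1 + 1/1*1/5, 0/1 + 1/1*4/5) = [1/5, 4/5)
  'e': [0/1 + 1/1*4/5, 0/1 + 1/1*1/1) = [4/5, 1/1) <- contains code 213/250
  emit 'e', narrow to [4/5, 1/1)
Step 2: interval [4/5, 1/1), width = 1/1 - 4/5 = 1/5
  'a': [4/5 + 1/5*0/1, 4/5 + 1/5*1/5) = [4/5, 21/25)
  'f': [4/5 + 1/5*1/5, 4/5 + 1/5*4/5) = [21/25, 24/25) <- contains code 213/250
  'e': [4/5 + 1/5*4/5, 4/5 + 1/5*1/1) = [24/25, 1/1)
  emit 'f', narrow to [21/25, 24/25)
Step 3: interval [21/25, 24/25), width = 24/25 - 21/25 = 3/25
  'a': [21/25 + 3/25*0/1, 21/25 + 3/25*1/5) = [21/25, 108/125) <- contains code 213/250
  'f': [21/25 + 3/25*1/5, 21/25 + 3/25*4/5) = [108/125, 117/125)
  'e': [21/25 + 3/25*4/5, 21/25 + 3/25*1/1) = [117/125, 24/25)
  emit 'a', narrow to [21/25, 108/125)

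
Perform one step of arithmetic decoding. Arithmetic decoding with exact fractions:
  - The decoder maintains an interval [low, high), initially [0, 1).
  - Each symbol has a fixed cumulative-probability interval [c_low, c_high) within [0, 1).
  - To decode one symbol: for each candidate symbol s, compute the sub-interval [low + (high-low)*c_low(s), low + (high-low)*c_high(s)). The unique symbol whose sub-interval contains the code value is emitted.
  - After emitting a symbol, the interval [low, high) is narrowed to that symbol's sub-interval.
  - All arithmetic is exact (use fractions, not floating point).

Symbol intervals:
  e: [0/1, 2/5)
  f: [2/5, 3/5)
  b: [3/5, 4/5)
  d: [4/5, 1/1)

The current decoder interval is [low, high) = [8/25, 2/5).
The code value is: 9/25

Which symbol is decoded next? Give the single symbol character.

Answer: f

Derivation:
Interval width = high − low = 2/5 − 8/25 = 2/25
Scaled code = (code − low) / width = (9/25 − 8/25) / 2/25 = 1/2
  e: [0/1, 2/5) 
  f: [2/5, 3/5) ← scaled code falls here ✓
  b: [3/5, 4/5) 
  d: [4/5, 1/1) 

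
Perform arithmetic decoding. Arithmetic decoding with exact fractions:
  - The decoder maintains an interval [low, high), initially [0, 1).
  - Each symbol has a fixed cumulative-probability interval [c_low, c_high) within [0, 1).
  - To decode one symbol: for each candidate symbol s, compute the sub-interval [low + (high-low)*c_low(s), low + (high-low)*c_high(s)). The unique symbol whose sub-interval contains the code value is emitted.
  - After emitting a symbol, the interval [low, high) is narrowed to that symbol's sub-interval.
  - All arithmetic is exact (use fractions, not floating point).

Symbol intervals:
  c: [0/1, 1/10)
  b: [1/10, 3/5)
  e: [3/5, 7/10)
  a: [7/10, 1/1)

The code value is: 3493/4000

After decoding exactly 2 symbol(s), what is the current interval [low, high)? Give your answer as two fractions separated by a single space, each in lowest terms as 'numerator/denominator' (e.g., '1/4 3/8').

Step 1: interval [0/1, 1/1), width = 1/1 - 0/1 = 1/1
  'c': [0/1 + 1/1*0/1, 0/1 + 1/1*1/10) = [0/1, 1/10)
  'b': [0/1 + 1/1*1/10, 0/1 + 1/1*3/5) = [1/10, 3/5)
  'e': [0/1 + 1/1*3/5, 0/1 + 1/1*7/10) = [3/5, 7/10)
  'a': [0/1 + 1/1*7/10, 0/1 + 1/1*1/1) = [7/10, 1/1) <- contains code 3493/4000
  emit 'a', narrow to [7/10, 1/1)
Step 2: interval [7/10, 1/1), width = 1/1 - 7/10 = 3/10
  'c': [7/10 + 3/10*0/1, 7/10 + 3/10*1/10) = [7/10, 73/100)
  'b': [7/10 + 3/10*1/10, 7/10 + 3/10*3/5) = [73/100, 22/25) <- contains code 3493/4000
  'e': [7/10 + 3/10*3/5, 7/10 + 3/10*7/10) = [22/25, 91/100)
  'a': [7/10 + 3/10*7/10, 7/10 + 3/10*1/1) = [91/100, 1/1)
  emit 'b', narrow to [73/100, 22/25)

Answer: 73/100 22/25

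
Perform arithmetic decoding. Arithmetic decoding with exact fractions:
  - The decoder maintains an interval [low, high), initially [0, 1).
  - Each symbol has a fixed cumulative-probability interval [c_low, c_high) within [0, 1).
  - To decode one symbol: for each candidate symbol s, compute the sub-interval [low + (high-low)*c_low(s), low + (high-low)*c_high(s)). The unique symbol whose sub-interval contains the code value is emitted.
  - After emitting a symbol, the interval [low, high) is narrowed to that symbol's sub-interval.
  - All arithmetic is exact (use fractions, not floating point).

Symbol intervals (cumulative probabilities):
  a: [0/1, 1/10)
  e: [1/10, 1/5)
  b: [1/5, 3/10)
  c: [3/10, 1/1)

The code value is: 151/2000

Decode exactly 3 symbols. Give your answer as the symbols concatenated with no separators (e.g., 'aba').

Answer: acc

Derivation:
Step 1: interval [0/1, 1/1), width = 1/1 - 0/1 = 1/1
  'a': [0/1 + 1/1*0/1, 0/1 + 1/1*1/10) = [0/1, 1/10) <- contains code 151/2000
  'e': [0/1 + 1/1*1/10, 0/1 + 1/1*1/5) = [1/10, 1/5)
  'b': [0/1 + 1/1*1/5, 0/1 + 1/1*3/10) = [1/5, 3/10)
  'c': [0/1 + 1/1*3/10, 0/1 + 1/1*1/1) = [3/10, 1/1)
  emit 'a', narrow to [0/1, 1/10)
Step 2: interval [0/1, 1/10), width = 1/10 - 0/1 = 1/10
  'a': [0/1 + 1/10*0/1, 0/1 + 1/10*1/10) = [0/1, 1/100)
  'e': [0/1 + 1/10*1/10, 0/1 + 1/10*1/5) = [1/100, 1/50)
  'b': [0/1 + 1/10*1/5, 0/1 + 1/10*3/10) = [1/50, 3/100)
  'c': [0/1 + 1/10*3/10, 0/1 + 1/10*1/1) = [3/100, 1/10) <- contains code 151/2000
  emit 'c', narrow to [3/100, 1/10)
Step 3: interval [3/100, 1/10), width = 1/10 - 3/100 = 7/100
  'a': [3/100 + 7/100*0/1, 3/100 + 7/100*1/10) = [3/100, 37/1000)
  'e': [3/100 + 7/100*1/10, 3/100 + 7/100*1/5) = [37/1000, 11/250)
  'b': [3/100 + 7/100*1/5, 3/100 + 7/100*3/10) = [11/250, 51/1000)
  'c': [3/100 + 7/100*3/10, 3/100 + 7/100*1/1) = [51/1000, 1/10) <- contains code 151/2000
  emit 'c', narrow to [51/1000, 1/10)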